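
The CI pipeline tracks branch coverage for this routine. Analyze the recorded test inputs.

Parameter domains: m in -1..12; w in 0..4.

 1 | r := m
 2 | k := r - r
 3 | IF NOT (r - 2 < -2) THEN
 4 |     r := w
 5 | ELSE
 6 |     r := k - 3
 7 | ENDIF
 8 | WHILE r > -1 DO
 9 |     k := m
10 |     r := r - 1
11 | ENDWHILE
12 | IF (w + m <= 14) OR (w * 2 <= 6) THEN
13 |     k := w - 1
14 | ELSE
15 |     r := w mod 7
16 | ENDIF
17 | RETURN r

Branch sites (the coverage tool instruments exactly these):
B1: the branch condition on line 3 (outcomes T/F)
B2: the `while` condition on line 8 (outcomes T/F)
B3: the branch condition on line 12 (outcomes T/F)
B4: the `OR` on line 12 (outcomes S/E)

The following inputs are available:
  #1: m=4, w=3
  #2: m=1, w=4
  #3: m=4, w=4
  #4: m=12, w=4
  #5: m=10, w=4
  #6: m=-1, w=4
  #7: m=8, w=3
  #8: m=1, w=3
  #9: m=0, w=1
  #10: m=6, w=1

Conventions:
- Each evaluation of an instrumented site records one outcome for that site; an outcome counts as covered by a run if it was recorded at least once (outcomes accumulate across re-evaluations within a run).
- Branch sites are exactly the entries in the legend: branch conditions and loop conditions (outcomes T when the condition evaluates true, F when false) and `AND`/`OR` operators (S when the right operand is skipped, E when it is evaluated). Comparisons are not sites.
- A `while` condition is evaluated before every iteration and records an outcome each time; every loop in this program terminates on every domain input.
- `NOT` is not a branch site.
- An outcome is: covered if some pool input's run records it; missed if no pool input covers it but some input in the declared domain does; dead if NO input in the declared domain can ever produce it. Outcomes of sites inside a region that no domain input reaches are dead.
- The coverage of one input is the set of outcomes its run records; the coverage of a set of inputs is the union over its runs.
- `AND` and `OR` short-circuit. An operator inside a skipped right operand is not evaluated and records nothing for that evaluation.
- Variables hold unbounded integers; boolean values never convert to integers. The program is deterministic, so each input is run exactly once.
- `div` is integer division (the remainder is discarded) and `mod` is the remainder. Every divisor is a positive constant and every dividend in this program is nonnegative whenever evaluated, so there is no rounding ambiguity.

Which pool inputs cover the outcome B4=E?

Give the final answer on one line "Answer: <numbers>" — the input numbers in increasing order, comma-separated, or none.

input #1 (m=4, w=3): does not produce B4=E
input #2 (m=1, w=4): does not produce B4=E
input #3 (m=4, w=4): does not produce B4=E
input #4 (m=12, w=4): produces B4=E
input #5 (m=10, w=4): does not produce B4=E
input #6 (m=-1, w=4): does not produce B4=E
input #7 (m=8, w=3): does not produce B4=E
input #8 (m=1, w=3): does not produce B4=E
input #9 (m=0, w=1): does not produce B4=E
input #10 (m=6, w=1): does not produce B4=E

Answer: 4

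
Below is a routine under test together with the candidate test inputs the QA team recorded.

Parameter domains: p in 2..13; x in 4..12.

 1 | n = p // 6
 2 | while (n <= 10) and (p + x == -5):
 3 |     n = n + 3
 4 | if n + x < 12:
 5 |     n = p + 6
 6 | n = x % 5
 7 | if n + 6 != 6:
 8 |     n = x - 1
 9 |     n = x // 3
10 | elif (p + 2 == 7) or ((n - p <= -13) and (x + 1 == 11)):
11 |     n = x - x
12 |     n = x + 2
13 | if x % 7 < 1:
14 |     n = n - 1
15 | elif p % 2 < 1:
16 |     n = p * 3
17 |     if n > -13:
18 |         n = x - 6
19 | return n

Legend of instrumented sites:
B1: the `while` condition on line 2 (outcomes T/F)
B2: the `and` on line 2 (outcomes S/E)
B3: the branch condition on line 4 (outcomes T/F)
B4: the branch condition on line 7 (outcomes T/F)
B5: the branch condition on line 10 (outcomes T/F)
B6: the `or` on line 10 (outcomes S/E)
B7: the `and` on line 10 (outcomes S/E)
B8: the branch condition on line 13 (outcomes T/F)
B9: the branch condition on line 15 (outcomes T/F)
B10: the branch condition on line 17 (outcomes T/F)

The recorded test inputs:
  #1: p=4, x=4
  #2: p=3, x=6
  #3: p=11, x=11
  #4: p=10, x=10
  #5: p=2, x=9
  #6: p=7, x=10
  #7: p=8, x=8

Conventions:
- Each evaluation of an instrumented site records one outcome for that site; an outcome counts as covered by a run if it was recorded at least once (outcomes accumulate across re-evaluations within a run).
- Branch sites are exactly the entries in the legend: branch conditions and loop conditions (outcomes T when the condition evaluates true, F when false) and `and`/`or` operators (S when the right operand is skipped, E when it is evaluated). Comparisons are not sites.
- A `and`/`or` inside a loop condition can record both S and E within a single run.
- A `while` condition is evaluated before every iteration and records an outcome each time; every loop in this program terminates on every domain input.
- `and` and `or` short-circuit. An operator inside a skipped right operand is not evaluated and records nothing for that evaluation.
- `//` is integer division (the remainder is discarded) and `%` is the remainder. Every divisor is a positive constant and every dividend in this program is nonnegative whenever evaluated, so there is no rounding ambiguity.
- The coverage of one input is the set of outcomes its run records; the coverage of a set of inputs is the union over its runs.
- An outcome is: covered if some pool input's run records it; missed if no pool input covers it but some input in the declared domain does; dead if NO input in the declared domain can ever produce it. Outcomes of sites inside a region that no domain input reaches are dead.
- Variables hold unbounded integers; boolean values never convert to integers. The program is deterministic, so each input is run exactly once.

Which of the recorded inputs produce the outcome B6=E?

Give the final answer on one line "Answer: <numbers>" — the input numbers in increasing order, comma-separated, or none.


input #1 (p=4, x=4): does not produce B6=E
input #2 (p=3, x=6): does not produce B6=E
input #3 (p=11, x=11): does not produce B6=E
input #4 (p=10, x=10): produces B6=E
input #5 (p=2, x=9): does not produce B6=E
input #6 (p=7, x=10): produces B6=E
input #7 (p=8, x=8): does not produce B6=E
Answer: 4, 6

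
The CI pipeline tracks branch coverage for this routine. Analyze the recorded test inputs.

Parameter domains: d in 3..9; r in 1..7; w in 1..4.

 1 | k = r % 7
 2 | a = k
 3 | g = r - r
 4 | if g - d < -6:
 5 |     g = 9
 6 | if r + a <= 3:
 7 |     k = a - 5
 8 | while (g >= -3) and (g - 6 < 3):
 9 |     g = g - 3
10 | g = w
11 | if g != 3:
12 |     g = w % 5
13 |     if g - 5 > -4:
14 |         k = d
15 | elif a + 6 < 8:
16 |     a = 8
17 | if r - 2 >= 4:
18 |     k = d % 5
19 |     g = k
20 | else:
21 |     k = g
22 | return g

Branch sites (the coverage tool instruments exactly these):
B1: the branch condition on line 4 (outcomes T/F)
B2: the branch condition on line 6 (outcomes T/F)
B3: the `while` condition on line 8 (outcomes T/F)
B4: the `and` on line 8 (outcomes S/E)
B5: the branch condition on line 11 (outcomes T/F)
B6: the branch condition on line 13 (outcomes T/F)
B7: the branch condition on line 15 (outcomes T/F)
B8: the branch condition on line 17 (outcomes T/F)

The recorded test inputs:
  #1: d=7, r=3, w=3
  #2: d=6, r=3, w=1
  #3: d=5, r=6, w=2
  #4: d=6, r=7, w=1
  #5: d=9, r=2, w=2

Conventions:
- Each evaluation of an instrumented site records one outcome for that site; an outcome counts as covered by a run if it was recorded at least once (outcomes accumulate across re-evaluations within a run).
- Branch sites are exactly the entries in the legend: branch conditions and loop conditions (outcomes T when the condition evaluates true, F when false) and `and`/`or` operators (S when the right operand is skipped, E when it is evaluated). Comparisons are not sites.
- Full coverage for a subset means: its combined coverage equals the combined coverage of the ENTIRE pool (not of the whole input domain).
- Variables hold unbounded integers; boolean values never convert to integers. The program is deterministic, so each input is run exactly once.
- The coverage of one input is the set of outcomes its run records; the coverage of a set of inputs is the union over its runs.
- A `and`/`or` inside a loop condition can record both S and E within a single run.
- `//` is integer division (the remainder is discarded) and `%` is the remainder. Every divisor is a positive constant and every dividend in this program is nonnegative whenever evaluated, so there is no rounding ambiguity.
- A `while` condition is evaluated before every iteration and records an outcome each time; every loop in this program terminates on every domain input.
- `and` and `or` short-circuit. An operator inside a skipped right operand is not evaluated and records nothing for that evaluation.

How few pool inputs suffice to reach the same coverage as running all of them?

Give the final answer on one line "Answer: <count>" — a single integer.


run #1 (d=7, r=3, w=3) runs B1->T, B2->F, B4->E, B3->F, B5->F, B7->F, B8->F; records B1=T, B2=F, B3=F, B4=E, B5=F, B7=F, B8=F
run #2 (d=6, r=3, w=1) runs B1->F, B2->F, B4->E, B3->T, B4->E, B3->T, B4->S, B3->F, B5->T, B6->F, B8->F; records B1=F, B2=F, B3=T, B3=F, B4=S, B4=E, B5=T, B6=F, B8=F
run #3 (d=5, r=6, w=2) runs B1->F, B2->F, B4->E, B3->T, B4->E, B3->T, B4->S, B3->F, B5->T, B6->T, B8->T; records B1=F, B2=F, B3=T, B3=F, B4=S, B4=E, B5=T, B6=T, B8=T
run #4 (d=6, r=7, w=1) runs B1->F, B2->F, B4->E, B3->T, B4->E, B3->T, B4->S, B3->F, B5->T, B6->F, B8->T; records B1=F, B2=F, B3=T, B3=F, B4=S, B4=E, B5=T, B6=F, B8=T
run #5 (d=9, r=2, w=2) runs B1->T, B2->F, B4->E, B3->F, B5->T, B6->T, B8->F; records B1=T, B2=F, B3=F, B4=E, B5=T, B6=T, B8=F
pool-wide coverage (14 outcomes): B1=T, B1=F, B2=F, B3=T, B3=F, B4=S, B4=E, B5=T, B5=F, B6=T, B6=F, B7=F, B8=T, B8=F
size 1 is not enough: best union over all size-1 subsets is 9/14
size 2 is not enough: best union over all size-2 subsets is 13/14
the canonical winner is {1, 2, 3}: size 3, full 14-outcome coverage, earliest index list among size-3 covers
Answer: 3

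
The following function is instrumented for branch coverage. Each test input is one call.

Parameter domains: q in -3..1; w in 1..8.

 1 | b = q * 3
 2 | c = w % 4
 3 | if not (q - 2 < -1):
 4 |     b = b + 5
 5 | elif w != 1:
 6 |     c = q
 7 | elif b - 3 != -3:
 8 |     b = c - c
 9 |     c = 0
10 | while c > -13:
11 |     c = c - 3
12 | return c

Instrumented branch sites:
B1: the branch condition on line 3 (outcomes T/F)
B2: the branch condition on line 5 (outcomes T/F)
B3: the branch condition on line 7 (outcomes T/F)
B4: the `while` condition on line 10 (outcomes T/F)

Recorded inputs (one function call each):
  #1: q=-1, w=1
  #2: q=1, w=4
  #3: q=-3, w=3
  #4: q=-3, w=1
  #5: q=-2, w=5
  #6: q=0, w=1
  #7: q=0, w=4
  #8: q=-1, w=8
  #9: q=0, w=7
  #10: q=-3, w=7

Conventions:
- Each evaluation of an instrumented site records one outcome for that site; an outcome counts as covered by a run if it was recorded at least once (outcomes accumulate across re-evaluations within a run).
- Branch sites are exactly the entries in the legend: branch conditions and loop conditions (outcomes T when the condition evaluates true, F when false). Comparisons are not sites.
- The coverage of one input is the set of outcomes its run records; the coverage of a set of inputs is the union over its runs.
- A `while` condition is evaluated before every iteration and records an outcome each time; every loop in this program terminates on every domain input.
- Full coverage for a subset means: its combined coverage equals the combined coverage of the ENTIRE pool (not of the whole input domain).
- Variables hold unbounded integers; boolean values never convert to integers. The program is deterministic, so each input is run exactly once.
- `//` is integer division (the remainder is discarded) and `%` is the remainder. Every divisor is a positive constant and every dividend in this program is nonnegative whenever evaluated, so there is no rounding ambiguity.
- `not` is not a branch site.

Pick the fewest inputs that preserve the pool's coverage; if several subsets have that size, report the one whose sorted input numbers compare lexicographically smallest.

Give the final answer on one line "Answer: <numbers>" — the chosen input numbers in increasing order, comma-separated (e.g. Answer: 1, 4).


test 1 (q=-1, w=1) fires B1->F, B2->F, B3->T, B4->T, B4->T, B4->T, B4->T, B4->T, B4->F; hits B1=F, B2=F, B3=T, B4=T, B4=F
test 2 (q=1, w=4) fires B1->T, B4->T, B4->T, B4->T, B4->T, B4->T, B4->F; hits B1=T, B4=T, B4=F
test 3 (q=-3, w=3) fires B1->F, B2->T, B4->T, B4->T, B4->T, B4->T, B4->F; hits B1=F, B2=T, B4=T, B4=F
test 4 (q=-3, w=1) fires B1->F, B2->F, B3->T, B4->T, B4->T, B4->T, B4->T, B4->T, B4->F; hits B1=F, B2=F, B3=T, B4=T, B4=F
test 5 (q=-2, w=5) fires B1->F, B2->T, B4->T, B4->T, B4->T, B4->T, B4->F; hits B1=F, B2=T, B4=T, B4=F
test 6 (q=0, w=1) fires B1->F, B2->F, B3->F, B4->T, B4->T, B4->T, B4->T, B4->T, B4->F; hits B1=F, B2=F, B3=F, B4=T, B4=F
test 7 (q=0, w=4) fires B1->F, B2->T, B4->T, B4->T, B4->T, B4->T, B4->T, B4->F; hits B1=F, B2=T, B4=T, B4=F
test 8 (q=-1, w=8) fires B1->F, B2->T, B4->T, B4->T, B4->T, B4->T, B4->F; hits B1=F, B2=T, B4=T, B4=F
test 9 (q=0, w=7) fires B1->F, B2->T, B4->T, B4->T, B4->T, B4->T, B4->T, B4->F; hits B1=F, B2=T, B4=T, B4=F
test 10 (q=-3, w=7) fires B1->F, B2->T, B4->T, B4->T, B4->T, B4->T, B4->F; hits B1=F, B2=T, B4=T, B4=F
union over all inputs: B1=T, B1=F, B2=T, B2=F, B3=T, B3=F, B4=T, B4=F (8 outcomes)
size 1 is not enough: best union over all size-1 subsets is 5/8
size 2 is not enough: best union over all size-2 subsets is 6/8
size 3 is not enough: best union over all size-3 subsets is 7/8
inputs {1, 2, 3, 6} (size 4) cover everything; no size-4 subset with a lexicographically smaller index list covers all 8
Answer: 1, 2, 3, 6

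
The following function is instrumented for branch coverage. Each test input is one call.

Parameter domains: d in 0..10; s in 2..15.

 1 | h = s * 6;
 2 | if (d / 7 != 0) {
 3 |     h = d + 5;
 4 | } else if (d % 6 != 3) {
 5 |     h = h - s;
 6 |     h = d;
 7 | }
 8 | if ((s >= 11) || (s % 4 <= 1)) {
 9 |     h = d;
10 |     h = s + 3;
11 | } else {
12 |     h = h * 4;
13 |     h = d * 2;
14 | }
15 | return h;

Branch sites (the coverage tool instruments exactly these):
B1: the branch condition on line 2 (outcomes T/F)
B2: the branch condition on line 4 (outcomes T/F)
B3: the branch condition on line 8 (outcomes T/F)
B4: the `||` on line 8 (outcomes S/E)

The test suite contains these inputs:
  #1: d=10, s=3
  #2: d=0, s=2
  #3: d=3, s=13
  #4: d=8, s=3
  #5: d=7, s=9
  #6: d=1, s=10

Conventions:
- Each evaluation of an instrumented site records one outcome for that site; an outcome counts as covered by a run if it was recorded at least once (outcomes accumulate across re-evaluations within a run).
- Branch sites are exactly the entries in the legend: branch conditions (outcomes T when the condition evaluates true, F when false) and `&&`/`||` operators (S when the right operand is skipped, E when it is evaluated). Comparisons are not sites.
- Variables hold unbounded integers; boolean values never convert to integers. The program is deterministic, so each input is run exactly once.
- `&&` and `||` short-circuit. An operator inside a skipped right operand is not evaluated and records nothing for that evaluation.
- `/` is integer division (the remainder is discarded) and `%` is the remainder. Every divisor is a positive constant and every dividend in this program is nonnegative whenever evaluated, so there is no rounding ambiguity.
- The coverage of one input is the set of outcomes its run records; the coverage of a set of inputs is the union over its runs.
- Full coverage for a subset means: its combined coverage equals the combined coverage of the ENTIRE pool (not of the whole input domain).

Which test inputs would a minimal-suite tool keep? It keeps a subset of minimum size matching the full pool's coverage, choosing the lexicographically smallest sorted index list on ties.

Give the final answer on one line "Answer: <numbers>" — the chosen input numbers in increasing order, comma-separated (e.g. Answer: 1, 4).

test 1 (d=10, s=3) fires B1->T, B4->E, B3->F; hits B1=T, B3=F, B4=E
test 2 (d=0, s=2) fires B1->F, B2->T, B4->E, B3->F; hits B1=F, B2=T, B3=F, B4=E
test 3 (d=3, s=13) fires B1->F, B2->F, B4->S, B3->T; hits B1=F, B2=F, B3=T, B4=S
test 4 (d=8, s=3) fires B1->T, B4->E, B3->F; hits B1=T, B3=F, B4=E
test 5 (d=7, s=9) fires B1->T, B4->E, B3->T; hits B1=T, B3=T, B4=E
test 6 (d=1, s=10) fires B1->F, B2->T, B4->E, B3->F; hits B1=F, B2=T, B3=F, B4=E
together the pool reaches 8 outcomes: B1=T, B1=F, B2=T, B2=F, B3=T, B3=F, B4=S, B4=E
checked all size-1 subsets: none covers 8 outcomes (max 4/8)
checked all size-2 subsets: none covers 8 outcomes (max 7/8)
at size 3, {1, 2, 3} reaches all 8 outcomes; every lexicographically earlier size-3 subset fails

Answer: 1, 2, 3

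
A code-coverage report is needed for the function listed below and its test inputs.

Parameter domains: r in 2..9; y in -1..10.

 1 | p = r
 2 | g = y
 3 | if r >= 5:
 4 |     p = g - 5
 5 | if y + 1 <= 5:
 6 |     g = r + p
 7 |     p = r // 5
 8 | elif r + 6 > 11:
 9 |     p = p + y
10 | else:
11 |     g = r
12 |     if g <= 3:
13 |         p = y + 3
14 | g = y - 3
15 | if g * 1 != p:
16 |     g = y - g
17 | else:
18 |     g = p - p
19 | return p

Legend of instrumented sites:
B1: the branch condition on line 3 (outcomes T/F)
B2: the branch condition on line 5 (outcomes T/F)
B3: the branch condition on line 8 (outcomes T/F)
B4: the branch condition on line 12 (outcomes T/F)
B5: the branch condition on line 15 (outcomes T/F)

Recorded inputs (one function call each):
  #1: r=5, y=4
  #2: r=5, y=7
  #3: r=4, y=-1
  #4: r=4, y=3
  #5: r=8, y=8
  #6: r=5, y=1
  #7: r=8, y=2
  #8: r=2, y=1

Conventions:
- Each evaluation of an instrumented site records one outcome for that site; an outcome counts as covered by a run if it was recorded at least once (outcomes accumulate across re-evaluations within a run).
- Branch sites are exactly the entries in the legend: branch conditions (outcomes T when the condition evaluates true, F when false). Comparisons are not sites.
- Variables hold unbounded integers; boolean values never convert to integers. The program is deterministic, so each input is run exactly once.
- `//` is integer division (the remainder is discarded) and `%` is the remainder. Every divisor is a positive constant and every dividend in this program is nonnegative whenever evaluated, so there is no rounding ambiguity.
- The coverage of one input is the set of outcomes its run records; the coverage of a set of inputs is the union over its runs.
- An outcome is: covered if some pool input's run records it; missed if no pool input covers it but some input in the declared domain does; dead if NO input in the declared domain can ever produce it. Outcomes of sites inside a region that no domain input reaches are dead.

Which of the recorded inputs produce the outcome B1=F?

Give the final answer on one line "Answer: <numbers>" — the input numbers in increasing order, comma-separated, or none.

input #1 (r=5, y=4): does not produce B1=F
input #2 (r=5, y=7): does not produce B1=F
input #3 (r=4, y=-1): produces B1=F
input #4 (r=4, y=3): produces B1=F
input #5 (r=8, y=8): does not produce B1=F
input #6 (r=5, y=1): does not produce B1=F
input #7 (r=8, y=2): does not produce B1=F
input #8 (r=2, y=1): produces B1=F

Answer: 3, 4, 8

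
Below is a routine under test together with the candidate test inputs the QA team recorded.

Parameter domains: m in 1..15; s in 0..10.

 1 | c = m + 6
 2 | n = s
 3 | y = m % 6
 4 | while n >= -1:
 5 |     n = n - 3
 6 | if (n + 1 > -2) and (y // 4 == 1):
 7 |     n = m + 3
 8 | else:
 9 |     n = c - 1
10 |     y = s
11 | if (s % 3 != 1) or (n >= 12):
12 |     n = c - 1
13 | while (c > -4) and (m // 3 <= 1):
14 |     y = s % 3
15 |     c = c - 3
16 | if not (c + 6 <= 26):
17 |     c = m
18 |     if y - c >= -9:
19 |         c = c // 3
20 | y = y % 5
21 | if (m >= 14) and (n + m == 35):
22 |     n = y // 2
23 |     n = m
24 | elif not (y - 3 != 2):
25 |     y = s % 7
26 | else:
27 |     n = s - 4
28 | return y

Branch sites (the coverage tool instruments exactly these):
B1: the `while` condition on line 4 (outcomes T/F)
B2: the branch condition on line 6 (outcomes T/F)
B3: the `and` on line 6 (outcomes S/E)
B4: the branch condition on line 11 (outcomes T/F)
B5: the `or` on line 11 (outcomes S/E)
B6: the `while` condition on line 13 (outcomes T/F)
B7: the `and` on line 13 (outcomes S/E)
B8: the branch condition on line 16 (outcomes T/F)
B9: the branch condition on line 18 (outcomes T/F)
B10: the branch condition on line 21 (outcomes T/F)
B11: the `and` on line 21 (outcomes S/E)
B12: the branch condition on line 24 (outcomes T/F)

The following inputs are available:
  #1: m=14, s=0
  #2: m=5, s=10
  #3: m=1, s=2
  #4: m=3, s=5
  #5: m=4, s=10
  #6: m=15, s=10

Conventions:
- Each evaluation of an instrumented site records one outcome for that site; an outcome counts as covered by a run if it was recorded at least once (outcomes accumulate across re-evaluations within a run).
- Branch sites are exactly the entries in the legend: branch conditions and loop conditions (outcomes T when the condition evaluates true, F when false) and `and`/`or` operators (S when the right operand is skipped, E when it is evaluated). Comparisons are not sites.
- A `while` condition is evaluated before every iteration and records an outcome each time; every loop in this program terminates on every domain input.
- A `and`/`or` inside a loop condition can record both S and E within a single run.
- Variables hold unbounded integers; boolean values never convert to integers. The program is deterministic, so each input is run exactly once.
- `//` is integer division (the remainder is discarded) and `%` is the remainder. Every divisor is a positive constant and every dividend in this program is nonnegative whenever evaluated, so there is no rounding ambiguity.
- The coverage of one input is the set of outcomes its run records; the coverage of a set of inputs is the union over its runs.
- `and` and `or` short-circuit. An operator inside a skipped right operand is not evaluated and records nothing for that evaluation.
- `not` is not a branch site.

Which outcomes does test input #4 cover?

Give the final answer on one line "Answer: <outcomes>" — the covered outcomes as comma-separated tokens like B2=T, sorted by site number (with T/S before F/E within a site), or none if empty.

Simulating input #4 (m=3, s=5) step by step:
  B1->T, B1->T, B1->T, B1->F, B3->S, B2->F, B5->S, B4->T, B7->E, B6->T
  B7->E, B6->T, B7->E, B6->T, B7->E, B6->T, B7->E, B6->T, B7->S, B6->F
  B8->F, B11->S, B10->F, B12->F
distinct outcomes covered: B1=T, B1=F, B2=F, B3=S, B4=T, B5=S, B6=T, B6=F, B7=S, B7=E, B8=F, B10=F, B11=S, B12=F

Answer: B1=T, B1=F, B2=F, B3=S, B4=T, B5=S, B6=T, B6=F, B7=S, B7=E, B8=F, B10=F, B11=S, B12=F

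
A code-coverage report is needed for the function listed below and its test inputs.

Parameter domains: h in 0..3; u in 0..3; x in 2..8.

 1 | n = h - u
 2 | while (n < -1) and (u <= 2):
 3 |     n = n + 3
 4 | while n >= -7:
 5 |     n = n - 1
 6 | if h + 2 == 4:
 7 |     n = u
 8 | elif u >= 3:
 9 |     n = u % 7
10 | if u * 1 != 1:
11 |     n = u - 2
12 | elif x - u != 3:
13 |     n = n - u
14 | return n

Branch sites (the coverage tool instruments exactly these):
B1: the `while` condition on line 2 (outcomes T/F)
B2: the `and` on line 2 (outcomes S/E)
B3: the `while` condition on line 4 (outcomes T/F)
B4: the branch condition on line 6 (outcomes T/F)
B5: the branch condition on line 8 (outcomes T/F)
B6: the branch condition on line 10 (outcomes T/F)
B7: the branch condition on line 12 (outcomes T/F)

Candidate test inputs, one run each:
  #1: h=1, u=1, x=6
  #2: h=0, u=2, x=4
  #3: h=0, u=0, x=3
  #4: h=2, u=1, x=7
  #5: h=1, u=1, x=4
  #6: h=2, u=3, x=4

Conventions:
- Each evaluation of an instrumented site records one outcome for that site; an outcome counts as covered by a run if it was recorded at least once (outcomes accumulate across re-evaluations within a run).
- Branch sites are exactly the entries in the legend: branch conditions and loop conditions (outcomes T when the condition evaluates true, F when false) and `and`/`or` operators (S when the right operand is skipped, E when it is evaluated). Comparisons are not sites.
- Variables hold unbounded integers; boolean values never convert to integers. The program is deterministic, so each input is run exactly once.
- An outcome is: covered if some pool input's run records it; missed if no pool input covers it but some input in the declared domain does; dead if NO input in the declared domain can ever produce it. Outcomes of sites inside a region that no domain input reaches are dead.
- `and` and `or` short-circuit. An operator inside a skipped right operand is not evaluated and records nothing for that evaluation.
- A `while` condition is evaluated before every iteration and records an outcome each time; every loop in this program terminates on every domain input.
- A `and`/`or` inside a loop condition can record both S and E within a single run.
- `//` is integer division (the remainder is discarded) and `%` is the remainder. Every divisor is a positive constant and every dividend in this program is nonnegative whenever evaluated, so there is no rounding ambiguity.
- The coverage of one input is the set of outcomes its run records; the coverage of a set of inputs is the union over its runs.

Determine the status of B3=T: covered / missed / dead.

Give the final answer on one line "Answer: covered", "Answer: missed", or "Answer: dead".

B3=T is recorded by pool input(s) 1, 2, 3, 4, 5, 6 -> covered

Answer: covered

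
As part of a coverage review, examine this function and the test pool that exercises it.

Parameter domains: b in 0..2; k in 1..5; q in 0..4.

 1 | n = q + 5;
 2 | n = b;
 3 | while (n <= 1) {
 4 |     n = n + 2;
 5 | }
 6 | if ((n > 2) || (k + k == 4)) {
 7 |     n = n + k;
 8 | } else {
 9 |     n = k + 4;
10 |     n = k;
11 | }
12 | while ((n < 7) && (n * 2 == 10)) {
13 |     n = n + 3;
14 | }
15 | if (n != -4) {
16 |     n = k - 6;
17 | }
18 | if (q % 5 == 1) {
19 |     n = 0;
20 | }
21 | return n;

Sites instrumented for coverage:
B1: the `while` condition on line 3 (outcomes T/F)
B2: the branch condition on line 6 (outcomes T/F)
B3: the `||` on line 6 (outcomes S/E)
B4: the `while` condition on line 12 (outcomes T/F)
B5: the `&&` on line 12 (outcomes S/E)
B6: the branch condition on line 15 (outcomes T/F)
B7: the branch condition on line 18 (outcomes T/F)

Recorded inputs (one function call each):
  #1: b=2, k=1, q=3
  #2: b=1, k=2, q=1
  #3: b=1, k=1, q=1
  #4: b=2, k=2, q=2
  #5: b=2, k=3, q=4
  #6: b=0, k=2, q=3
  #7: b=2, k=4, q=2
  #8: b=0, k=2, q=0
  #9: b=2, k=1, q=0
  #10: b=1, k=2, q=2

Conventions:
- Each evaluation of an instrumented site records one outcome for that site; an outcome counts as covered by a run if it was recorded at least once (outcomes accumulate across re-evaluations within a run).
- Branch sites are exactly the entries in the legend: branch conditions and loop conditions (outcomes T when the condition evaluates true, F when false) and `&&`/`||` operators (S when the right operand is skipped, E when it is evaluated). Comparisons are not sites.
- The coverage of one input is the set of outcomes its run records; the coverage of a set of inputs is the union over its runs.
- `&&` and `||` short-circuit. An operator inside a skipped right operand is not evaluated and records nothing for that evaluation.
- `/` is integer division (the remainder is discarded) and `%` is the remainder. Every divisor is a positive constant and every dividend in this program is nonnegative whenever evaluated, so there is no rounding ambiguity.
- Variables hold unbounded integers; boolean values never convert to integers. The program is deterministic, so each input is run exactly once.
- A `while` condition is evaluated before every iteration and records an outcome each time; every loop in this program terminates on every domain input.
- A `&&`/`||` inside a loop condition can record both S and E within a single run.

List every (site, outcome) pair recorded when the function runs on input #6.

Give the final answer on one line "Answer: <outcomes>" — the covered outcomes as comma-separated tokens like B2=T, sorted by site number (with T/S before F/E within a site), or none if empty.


Tracing the run of input #6 (b=0, k=2, q=3):
  B1->T, B1->F, B3->E, B2->T, B5->E, B4->F, B6->T, B7->F
deduplicating events, the covered set is: B1=T, B1=F, B2=T, B3=E, B4=F, B5=E, B6=T, B7=F
Answer: B1=T, B1=F, B2=T, B3=E, B4=F, B5=E, B6=T, B7=F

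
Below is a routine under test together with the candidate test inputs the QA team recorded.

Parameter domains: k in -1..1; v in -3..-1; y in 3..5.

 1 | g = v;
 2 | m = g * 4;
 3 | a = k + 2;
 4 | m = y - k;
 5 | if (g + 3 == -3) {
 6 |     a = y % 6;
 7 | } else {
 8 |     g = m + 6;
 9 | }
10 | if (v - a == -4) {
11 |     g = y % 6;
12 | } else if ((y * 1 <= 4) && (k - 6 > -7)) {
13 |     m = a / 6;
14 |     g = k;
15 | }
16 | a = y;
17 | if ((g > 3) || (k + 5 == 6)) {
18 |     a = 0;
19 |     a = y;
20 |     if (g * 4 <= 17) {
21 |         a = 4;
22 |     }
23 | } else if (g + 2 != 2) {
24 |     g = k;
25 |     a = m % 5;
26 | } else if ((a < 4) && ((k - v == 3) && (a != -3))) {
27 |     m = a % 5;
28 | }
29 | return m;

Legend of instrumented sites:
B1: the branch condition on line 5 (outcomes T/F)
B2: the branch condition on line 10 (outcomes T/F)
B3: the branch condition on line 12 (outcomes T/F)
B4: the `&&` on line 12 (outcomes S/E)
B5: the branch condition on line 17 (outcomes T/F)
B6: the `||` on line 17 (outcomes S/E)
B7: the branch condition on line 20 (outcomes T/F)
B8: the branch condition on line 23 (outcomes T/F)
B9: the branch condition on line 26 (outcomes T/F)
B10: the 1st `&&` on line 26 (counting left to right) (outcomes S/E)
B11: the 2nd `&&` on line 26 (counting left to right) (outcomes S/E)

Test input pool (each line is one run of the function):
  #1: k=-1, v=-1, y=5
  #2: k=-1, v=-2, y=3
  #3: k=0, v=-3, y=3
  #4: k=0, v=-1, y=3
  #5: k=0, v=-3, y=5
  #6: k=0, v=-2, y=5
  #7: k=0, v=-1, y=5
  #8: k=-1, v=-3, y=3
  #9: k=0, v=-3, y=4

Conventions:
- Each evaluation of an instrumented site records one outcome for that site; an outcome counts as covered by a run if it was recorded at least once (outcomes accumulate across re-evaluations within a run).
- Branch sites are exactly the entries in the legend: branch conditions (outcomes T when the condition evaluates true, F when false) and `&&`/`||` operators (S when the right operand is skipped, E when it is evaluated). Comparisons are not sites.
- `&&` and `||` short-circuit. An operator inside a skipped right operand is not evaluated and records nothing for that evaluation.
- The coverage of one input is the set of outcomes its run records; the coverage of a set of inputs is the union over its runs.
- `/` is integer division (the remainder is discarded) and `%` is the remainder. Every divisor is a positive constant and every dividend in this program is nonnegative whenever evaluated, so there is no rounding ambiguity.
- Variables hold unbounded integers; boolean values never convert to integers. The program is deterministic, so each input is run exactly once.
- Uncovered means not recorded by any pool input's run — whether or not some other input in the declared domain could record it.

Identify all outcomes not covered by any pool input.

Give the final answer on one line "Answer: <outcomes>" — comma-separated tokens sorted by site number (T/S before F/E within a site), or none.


input #1 (k=-1, v=-1, y=5): events B1->F, B2->F, B4->S, B3->F, B6->S, B5->T, B7->F; covers B1=F, B2=F, B3=F, B4=S, B5=T, B6=S, B7=F
input #2 (k=-1, v=-2, y=3): events B1->F, B2->F, B4->E, B3->F, B6->S, B5->T, B7->F; covers B1=F, B2=F, B3=F, B4=E, B5=T, B6=S, B7=F
input #3 (k=0, v=-3, y=3): events B1->F, B2->F, B4->E, B3->T, B6->E, B5->F, B8->F, B10->E, B11->E, B9->T; covers B1=F, B2=F, B3=T, B4=E, B5=F, B6=E, B8=F, B9=T, B10=E, B11=E
input #4 (k=0, v=-1, y=3): events B1->F, B2->F, B4->E, B3->T, B6->E, B5->F, B8->F, B10->E, B11->S, B9->F; covers B1=F, B2=F, B3=T, B4=E, B5=F, B6=E, B8=F, B9=F, B10=E, B11=S
input #5 (k=0, v=-3, y=5): events B1->F, B2->F, B4->S, B3->F, B6->S, B5->T, B7->F; covers B1=F, B2=F, B3=F, B4=S, B5=T, B6=S, B7=F
input #6 (k=0, v=-2, y=5): events B1->F, B2->T, B6->S, B5->T, B7->F; covers B1=F, B2=T, B5=T, B6=S, B7=F
input #7 (k=0, v=-1, y=5): events B1->F, B2->F, B4->S, B3->F, B6->S, B5->T, B7->F; covers B1=F, B2=F, B3=F, B4=S, B5=T, B6=S, B7=F
input #8 (k=-1, v=-3, y=3): events B1->F, B2->T, B6->E, B5->F, B8->T; covers B1=F, B2=T, B5=F, B6=E, B8=T
input #9 (k=0, v=-3, y=4): events B1->F, B2->F, B4->E, B3->T, B6->E, B5->F, B8->F, B10->S, B9->F; covers B1=F, B2=F, B3=T, B4=E, B5=F, B6=E, B8=F, B9=F, B10=S
union over the pool: B1=F, B2=T, B2=F, B3=T, B3=F, B4=S, B4=E, B5=T, B5=F, B6=S, B6=E, B7=F, B8=T, B8=F, B9=T, B9=F, B10=S, B10=E, B11=S, B11=E
uncovered (2 of 22): B1=T, B7=T
Answer: B1=T, B7=T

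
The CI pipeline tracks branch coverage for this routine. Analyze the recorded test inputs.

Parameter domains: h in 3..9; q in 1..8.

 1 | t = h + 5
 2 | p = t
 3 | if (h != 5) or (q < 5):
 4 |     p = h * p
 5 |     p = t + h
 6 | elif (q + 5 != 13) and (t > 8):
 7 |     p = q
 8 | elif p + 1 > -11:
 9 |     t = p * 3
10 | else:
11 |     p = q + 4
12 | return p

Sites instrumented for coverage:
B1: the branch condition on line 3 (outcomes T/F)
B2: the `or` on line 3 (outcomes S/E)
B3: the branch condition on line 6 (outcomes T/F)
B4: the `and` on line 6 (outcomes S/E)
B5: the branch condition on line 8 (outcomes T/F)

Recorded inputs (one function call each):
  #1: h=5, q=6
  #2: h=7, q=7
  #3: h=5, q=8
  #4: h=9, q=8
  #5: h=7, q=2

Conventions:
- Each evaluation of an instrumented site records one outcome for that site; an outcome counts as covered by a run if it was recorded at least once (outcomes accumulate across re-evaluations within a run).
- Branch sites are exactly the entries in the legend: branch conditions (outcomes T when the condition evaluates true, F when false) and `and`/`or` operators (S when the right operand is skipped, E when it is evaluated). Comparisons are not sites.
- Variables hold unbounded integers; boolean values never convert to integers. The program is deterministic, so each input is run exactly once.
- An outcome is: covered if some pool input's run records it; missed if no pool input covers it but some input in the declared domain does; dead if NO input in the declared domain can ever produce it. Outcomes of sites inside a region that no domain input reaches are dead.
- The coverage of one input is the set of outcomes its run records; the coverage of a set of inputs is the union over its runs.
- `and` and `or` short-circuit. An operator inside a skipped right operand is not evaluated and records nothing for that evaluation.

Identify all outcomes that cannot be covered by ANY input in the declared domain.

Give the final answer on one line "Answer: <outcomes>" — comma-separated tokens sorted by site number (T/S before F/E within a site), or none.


running all 56 domain inputs and tallying outcomes:
  B5=F: unreachable across the whole domain -> dead
  reachable outcomes have witnesses, e.g. B1=T (e.g. h=3, q=1), B1=F (e.g. h=5, q=5), B2=S (e.g. h=3, q=1), B2=E (e.g. h=5, q=1)
Answer: B5=F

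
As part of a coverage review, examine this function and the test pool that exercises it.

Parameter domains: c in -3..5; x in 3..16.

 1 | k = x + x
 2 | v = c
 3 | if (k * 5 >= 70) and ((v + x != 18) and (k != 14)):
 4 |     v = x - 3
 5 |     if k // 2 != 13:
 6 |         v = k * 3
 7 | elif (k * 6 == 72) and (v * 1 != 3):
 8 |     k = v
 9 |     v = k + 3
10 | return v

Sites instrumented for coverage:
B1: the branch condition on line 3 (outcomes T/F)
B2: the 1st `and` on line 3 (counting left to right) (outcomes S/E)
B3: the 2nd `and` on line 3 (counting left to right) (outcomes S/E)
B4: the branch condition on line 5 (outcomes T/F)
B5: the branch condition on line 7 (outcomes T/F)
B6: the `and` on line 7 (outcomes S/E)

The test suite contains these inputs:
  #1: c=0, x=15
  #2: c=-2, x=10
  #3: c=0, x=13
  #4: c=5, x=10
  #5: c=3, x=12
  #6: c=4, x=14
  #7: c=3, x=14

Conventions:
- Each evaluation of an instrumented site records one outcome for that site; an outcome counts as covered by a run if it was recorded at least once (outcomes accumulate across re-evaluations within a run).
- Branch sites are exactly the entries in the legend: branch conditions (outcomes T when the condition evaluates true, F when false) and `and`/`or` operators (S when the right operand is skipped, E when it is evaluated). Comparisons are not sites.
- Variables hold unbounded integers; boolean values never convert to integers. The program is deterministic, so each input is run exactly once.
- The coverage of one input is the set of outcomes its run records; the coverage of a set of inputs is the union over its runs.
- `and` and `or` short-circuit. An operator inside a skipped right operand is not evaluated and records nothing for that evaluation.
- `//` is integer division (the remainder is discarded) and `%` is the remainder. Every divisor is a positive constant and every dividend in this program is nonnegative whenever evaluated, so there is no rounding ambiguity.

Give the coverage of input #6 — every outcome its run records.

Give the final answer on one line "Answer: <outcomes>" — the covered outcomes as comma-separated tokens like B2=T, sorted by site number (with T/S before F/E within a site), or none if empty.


Simulating input #6 (c=4, x=14) step by step:
  B2->E, B3->S, B1->F, B6->S, B5->F
as a set, this run covers: B1=F, B2=E, B3=S, B5=F, B6=S
Answer: B1=F, B2=E, B3=S, B5=F, B6=S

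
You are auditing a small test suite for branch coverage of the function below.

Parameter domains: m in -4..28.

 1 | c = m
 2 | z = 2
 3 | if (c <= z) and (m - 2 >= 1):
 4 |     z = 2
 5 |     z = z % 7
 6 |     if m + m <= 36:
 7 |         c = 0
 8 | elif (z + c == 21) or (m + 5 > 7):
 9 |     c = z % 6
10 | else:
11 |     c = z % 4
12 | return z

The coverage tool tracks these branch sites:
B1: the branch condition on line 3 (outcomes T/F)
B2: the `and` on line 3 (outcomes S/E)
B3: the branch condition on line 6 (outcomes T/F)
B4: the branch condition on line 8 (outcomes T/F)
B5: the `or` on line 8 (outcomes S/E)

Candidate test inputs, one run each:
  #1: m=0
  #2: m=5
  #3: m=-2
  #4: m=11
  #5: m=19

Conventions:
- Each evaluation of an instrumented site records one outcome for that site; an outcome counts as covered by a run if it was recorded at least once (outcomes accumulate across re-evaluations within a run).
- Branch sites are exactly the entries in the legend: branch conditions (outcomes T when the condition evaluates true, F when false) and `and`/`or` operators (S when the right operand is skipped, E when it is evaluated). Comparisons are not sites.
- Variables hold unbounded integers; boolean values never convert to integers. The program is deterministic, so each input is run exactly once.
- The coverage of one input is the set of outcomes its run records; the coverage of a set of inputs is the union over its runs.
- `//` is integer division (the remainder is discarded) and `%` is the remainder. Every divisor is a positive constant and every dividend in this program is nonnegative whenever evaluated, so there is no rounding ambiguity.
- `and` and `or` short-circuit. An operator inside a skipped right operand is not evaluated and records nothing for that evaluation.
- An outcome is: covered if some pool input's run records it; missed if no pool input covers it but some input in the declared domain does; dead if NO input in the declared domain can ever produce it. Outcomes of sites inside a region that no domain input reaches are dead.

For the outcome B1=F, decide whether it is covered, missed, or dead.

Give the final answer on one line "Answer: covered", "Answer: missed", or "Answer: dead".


B1=F is recorded by pool input(s) 1, 2, 3, 4, 5 -> covered
Answer: covered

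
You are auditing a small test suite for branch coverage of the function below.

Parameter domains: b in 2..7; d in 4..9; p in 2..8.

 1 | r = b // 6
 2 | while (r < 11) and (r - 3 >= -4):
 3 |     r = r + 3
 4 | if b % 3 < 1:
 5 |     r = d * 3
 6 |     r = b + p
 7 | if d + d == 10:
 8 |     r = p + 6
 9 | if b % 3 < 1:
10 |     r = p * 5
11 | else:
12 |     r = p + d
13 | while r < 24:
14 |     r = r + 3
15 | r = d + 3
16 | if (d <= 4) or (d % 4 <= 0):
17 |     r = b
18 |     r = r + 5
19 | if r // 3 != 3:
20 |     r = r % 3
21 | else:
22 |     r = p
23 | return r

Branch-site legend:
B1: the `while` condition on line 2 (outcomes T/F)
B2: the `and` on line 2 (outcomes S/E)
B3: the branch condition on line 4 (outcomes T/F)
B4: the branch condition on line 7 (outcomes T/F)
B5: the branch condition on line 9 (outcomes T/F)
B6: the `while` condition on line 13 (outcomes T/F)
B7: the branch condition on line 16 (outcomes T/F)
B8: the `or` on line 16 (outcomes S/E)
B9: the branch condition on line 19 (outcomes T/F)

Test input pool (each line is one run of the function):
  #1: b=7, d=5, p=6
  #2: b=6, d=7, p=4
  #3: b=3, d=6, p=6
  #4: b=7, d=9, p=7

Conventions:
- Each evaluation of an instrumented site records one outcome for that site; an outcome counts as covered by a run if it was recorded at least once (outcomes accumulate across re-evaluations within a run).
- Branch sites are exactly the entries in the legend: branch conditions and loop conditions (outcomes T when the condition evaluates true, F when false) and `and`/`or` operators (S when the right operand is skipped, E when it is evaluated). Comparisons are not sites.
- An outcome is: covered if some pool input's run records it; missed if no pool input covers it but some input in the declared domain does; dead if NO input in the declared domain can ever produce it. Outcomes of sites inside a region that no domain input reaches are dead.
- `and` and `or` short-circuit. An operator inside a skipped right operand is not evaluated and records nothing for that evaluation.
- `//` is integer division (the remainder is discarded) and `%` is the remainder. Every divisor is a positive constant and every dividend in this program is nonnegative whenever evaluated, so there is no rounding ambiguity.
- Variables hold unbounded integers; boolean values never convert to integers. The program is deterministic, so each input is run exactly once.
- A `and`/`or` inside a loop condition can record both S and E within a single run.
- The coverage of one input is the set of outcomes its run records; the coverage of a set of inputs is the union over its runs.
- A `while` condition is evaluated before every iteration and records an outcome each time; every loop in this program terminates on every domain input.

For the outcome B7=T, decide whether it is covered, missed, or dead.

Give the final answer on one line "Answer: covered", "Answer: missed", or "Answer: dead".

no pool input records B7=T
but domain input (b=2, d=4, p=2) does record it -> reachable, so missed

Answer: missed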